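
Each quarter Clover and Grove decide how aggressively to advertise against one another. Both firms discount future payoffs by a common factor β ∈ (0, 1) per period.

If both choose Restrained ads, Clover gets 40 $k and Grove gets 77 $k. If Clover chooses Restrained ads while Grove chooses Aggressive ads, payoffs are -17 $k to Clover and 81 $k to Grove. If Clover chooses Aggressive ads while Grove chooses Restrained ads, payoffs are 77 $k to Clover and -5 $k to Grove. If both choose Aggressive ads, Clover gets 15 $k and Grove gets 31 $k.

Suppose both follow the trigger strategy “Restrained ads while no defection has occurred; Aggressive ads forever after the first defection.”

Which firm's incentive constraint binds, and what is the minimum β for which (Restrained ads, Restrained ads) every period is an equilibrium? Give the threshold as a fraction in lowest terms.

Clover; β ≥ 37/62

Clover's threshold: (77−40)/(77−15) = 37/62.
Grove's threshold: (81−77)/(81−31) = 2/25.
37/62 > 2/25, so Clover binds and β* = 37/62.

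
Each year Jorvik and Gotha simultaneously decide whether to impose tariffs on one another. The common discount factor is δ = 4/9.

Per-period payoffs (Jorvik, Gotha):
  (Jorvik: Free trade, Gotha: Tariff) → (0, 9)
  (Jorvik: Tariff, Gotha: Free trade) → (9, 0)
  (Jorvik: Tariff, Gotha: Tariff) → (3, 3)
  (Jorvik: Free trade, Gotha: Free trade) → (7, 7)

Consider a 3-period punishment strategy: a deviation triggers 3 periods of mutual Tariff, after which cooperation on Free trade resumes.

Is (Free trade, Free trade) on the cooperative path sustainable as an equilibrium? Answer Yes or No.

A one-shot deviation gives 9 now, then 3 for 3 periods, then back to 7.
Gain from deviating: (9−7) today; loss: (7−3) in each of the next 3 periods.
No-deviation condition: (7−3)(δ+…+δ^3) ≥ 9−7, i.e. δ+…+δ^3 ≥ 1/2.
At δ = 4/9: δ+…+δ^3 = 0.7298 ≥ 0.5000.
So cooperation is sustainable.

Yes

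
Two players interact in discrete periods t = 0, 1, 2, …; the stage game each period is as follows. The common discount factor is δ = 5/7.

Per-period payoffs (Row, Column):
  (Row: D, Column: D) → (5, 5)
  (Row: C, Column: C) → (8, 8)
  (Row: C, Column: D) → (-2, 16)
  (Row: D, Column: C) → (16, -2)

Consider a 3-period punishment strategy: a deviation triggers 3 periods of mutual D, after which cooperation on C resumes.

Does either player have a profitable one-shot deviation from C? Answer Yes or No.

Yes

IC: δ+…+δ^3 ≥ (16−8)/(8−5) = 8/3.
At δ = 5/7: partial sum = 1.5889 < 2.6667. Cooperation not sustainable.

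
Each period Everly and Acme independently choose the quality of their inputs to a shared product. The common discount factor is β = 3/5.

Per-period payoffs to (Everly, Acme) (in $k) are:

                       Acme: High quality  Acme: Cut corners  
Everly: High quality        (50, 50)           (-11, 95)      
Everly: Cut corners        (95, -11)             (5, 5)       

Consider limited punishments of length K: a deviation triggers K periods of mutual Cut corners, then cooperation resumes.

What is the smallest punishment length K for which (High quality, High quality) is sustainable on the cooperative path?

Need Σ_{k=1}^{K} β^k ≥ (95−50)/(50−5) = 1.0000 at β = 3/5.
At K = 2 the sum is 0.9600 < 1.0000; at K = 3 it is 1.1760 ≥ 1.0000.
So the minimum punishment length is K = 3.

3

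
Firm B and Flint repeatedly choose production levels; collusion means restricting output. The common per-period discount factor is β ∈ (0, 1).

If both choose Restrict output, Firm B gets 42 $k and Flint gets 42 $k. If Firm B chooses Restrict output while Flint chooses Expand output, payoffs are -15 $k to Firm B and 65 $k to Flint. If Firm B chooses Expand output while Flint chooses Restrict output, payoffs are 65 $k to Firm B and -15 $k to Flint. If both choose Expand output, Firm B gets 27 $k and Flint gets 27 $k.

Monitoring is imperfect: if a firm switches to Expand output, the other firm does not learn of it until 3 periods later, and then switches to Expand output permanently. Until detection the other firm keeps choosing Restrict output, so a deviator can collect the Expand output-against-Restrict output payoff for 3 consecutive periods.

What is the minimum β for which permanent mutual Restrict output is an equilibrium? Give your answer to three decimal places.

0.846

Deviating for the 3 undetected periods gains 65−42 = 23 per period over cooperation, then loses 42−27 = 15 per period forever once punishment starts.
Gain: 23(1 + β + … + β^2); loss: 15·β^3/(1−β).
No profitable deviation ⇔ 23(1−β^3) ≤ 15·β^3, i.e. β^3 ≥ 23/(23+15) = 23/38.
Hence β ≥ (23/38)^(1/3) ≈ 0.846.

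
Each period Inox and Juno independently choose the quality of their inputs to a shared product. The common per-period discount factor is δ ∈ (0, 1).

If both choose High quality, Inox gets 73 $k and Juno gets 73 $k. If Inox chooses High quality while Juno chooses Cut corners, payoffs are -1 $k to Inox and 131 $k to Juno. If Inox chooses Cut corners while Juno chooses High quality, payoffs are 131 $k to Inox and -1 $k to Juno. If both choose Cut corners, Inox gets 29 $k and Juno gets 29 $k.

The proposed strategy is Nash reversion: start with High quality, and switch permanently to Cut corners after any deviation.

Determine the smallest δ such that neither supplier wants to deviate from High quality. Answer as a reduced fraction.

29/51

Under grim trigger the critical discount factor is (T−C)/(T−P) with T = 131, C = 73, P = 29.
δ* = (131−73)/(131−29) = 58/102 = 29/51.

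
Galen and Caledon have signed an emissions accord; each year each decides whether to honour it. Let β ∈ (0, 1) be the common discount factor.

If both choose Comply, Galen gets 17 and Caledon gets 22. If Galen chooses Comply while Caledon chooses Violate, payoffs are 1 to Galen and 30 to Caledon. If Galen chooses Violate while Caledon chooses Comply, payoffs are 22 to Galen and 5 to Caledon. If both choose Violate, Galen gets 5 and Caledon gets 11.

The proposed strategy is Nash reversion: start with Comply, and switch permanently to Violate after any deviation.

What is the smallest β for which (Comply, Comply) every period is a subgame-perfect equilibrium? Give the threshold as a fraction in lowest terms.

Galen: cooperation gives 17 each period; deviation gives 22 once then 5 forever.
  17/(1−β) ≥ 22 + 5β/(1−β) ⇒ β ≥ 5/17.
Caledon: cooperation gives 22 each period; deviation gives 30 once then 11 forever.
  β ≥ 8/19.
Both must hold, so the binding constraint is Caledon's: β ≥ 8/19.

8/19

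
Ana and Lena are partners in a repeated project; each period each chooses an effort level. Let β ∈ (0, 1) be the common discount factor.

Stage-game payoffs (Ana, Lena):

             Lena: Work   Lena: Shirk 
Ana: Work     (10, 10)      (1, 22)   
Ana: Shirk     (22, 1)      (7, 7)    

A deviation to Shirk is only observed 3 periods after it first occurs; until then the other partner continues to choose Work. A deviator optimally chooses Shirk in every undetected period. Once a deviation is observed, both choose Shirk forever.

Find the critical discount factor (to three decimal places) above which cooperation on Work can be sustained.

Deviating for the 3 undetected periods gains 22−10 = 12 per period over cooperation, then loses 10−7 = 3 per period forever once punishment starts.
Gain: 12(1 + β + … + β^2); loss: 3·β^3/(1−β).
No profitable deviation ⇔ 12(1−β^3) ≤ 3·β^3, i.e. β^3 ≥ 12/(12+3) = 4/5.
Hence β ≥ (4/5)^(1/3) ≈ 0.928.

0.928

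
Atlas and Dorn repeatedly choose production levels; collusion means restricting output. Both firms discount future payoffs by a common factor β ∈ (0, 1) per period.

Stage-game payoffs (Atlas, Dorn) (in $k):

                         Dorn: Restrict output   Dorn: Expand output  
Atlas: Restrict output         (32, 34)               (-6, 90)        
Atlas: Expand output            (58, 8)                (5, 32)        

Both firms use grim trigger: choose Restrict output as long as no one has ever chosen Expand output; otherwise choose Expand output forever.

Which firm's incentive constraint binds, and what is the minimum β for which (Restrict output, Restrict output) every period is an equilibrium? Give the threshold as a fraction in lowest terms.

Atlas: cooperation gives 32 each period; deviation gives 58 once then 5 forever.
  32/(1−β) ≥ 58 + 5β/(1−β) ⇒ β ≥ 26/53.
Dorn: cooperation gives 34 each period; deviation gives 90 once then 32 forever.
  β ≥ 56/58 = 28/29.
Both must hold, so the binding constraint is Dorn's: β ≥ 28/29.

Dorn; β ≥ 28/29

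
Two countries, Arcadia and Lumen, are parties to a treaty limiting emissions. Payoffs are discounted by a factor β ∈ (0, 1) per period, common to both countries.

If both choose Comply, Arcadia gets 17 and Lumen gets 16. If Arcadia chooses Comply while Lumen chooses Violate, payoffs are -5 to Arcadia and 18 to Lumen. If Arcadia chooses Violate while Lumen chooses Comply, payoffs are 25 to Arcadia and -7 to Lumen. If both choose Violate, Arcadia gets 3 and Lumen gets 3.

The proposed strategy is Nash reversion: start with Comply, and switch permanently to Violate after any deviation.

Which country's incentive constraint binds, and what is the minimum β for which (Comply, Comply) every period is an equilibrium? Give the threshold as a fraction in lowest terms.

Arcadia: cooperation gives 17 each period; deviation gives 25 once then 3 forever.
  17/(1−β) ≥ 25 + 3β/(1−β) ⇒ β ≥ 8/22 = 4/11.
Lumen: cooperation gives 16 each period; deviation gives 18 once then 3 forever.
  β ≥ 2/15.
Both must hold, so the binding constraint is Arcadia's: β ≥ 4/11.

Arcadia; β ≥ 4/11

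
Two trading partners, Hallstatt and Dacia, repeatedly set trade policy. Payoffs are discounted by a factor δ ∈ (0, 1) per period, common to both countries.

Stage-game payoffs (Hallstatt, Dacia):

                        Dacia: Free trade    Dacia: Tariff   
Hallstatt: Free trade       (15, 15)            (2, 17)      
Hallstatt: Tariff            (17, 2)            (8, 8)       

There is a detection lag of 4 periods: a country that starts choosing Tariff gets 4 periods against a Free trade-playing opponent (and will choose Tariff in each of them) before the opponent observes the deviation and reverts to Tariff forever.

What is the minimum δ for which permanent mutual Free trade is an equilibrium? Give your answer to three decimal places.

Deviating for the 4 undetected periods gains 17−15 = 2 per period over cooperation, then loses 15−8 = 7 per period forever once punishment starts.
Gain: 2(1 + δ + … + δ^3); loss: 7·δ^4/(1−δ).
No profitable deviation ⇔ 2(1−δ^4) ≤ 7·δ^4, i.e. δ^4 ≥ 2/(2+7) = 2/9.
Hence δ ≥ (2/9)^(1/4) ≈ 0.687.

0.687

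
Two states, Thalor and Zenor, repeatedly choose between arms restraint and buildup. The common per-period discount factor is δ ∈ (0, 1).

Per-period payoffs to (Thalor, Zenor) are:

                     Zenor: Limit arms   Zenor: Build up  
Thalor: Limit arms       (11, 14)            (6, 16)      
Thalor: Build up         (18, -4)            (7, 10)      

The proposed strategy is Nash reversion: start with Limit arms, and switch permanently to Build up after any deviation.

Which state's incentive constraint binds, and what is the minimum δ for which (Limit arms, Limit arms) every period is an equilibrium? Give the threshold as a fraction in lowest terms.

Thalor; δ ≥ 7/11

Thalor's threshold: (18−11)/(18−7) = 7/11.
Zenor's threshold: (16−14)/(16−10) = 1/3.
7/11 > 1/3, so Thalor binds and δ* = 7/11.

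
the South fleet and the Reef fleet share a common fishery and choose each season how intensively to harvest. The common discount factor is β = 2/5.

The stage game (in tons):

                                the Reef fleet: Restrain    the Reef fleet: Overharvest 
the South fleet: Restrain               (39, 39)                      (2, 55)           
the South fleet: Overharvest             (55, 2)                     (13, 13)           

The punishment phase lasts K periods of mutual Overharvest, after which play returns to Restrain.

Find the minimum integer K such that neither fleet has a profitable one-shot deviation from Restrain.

3

Need Σ_{k=1}^{K} β^k ≥ (55−39)/(39−13) = 0.6154 at β = 2/5.
At K = 2 the sum is 0.5600 < 0.6154; at K = 3 it is 0.6240 ≥ 0.6154.
So the minimum punishment length is K = 3.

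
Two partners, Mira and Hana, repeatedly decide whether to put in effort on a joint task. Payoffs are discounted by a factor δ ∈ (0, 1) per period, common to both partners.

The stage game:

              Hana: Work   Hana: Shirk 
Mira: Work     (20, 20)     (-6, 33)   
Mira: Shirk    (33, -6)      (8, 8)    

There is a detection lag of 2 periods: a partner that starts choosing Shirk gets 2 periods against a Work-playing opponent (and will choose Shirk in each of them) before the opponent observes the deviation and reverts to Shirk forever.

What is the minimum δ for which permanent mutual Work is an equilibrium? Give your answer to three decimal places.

0.721

The best deviation is to choose Shirk for all 2 undetected periods, earning 33 each, then 8 forever once detected.
Deviation value: 33(1−δ^2)/(1−δ) + 8δ^2/(1−δ); cooperation value: 20/(1−δ).
IC: 20 ≥ 33(1−δ^2) + 8δ^2 = 33 − 25δ^2.
So δ^2 ≥ 13/25, giving δ ≥ (13/25)^(1/2) ≈ 0.721.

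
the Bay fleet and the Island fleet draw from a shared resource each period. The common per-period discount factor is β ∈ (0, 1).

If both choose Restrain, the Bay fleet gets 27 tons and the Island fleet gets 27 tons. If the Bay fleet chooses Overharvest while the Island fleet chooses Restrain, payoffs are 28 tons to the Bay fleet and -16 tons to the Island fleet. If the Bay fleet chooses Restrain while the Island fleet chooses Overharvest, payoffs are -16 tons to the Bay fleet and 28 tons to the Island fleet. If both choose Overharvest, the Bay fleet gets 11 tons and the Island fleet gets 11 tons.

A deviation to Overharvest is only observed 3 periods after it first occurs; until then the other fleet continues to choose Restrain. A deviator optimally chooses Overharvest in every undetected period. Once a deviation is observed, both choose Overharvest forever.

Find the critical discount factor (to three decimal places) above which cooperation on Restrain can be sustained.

0.389

The best deviation is to choose Overharvest for all 3 undetected periods, earning 28 each, then 11 forever once detected.
Deviation value: 28(1−β^3)/(1−β) + 11β^3/(1−β); cooperation value: 27/(1−β).
IC: 27 ≥ 28(1−β^3) + 11β^3 = 28 − 17β^3.
So β^3 ≥ 1/17, giving β ≥ (1/17)^(1/3) ≈ 0.389.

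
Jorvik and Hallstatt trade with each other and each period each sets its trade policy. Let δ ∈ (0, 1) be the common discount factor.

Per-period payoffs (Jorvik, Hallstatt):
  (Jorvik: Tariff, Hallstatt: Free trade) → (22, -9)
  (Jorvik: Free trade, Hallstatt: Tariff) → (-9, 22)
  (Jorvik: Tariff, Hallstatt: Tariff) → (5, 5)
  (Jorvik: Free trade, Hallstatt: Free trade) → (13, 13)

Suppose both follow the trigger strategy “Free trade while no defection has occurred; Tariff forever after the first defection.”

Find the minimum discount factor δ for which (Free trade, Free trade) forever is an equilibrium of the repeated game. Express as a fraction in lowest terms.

9/17

Under grim trigger the critical discount factor is (T−C)/(T−P) with T = 22, C = 13, P = 5.
δ* = (22−13)/(22−5) = 9/17.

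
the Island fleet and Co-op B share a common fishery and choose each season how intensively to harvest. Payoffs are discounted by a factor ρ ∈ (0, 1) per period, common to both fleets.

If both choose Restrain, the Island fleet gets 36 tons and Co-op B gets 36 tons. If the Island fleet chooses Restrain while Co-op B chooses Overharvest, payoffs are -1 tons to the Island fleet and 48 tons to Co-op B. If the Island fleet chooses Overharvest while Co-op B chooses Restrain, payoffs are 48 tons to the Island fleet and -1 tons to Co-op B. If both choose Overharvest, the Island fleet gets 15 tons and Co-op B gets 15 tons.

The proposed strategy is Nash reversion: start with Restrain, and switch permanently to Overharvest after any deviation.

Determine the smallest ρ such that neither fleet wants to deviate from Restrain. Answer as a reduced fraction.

One-period gain from deviating is 48 − 36 = 12. The loss is 36 − 15 = 21 in every subsequent period, with present value 21·ρ/(1−ρ).
Deviation is unprofitable when 21·ρ/(1−ρ) ≥ 12, i.e. ρ/(1−ρ) ≥ 4/7.
Equivalently ρ ≥ 12/(12+21) = 4/11.

4/11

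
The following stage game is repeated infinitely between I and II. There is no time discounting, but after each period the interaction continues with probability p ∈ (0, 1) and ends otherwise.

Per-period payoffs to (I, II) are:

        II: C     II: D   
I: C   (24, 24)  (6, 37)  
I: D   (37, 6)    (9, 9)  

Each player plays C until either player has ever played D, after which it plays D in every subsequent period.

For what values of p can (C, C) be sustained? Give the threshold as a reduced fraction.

With no time discounting, the continuation probability p plays the role of the discount factor.
Grim-trigger IC: 24/(1−p) ≥ 37 + 9p/(1−p) ⇒ p ≥ (37−24)/(37−9) = 13/28.

13/28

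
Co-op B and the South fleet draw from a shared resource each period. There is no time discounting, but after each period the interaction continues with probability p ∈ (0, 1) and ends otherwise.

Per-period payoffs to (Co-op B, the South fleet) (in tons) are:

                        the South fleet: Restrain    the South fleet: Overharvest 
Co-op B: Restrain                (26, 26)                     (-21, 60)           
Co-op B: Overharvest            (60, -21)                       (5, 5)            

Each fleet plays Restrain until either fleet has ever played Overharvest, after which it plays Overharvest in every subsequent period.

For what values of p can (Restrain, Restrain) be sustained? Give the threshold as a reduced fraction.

With no time discounting, the continuation probability p plays the role of the discount factor.
Grim-trigger IC: 26/(1−p) ≥ 60 + 5p/(1−p) ⇒ p ≥ (60−26)/(60−5) = 34/55.

34/55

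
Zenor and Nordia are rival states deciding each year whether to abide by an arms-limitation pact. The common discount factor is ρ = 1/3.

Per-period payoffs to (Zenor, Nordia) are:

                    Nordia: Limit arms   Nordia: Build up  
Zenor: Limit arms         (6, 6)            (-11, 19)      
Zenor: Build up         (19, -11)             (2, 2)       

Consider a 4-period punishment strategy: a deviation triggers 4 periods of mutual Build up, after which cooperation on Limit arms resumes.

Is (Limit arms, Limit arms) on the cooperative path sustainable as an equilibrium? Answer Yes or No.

A one-shot deviation gives 19 now, then 2 for 4 periods, then back to 6.
Gain from deviating: (19−6) today; loss: (6−2) in each of the next 4 periods.
No-deviation condition: (6−2)(ρ+…+ρ^4) ≥ 19−6, i.e. ρ+…+ρ^4 ≥ 13/4.
At ρ = 1/3: ρ+…+ρ^4 = 0.4938 < 3.2500.
So cooperation is not sustainable.

No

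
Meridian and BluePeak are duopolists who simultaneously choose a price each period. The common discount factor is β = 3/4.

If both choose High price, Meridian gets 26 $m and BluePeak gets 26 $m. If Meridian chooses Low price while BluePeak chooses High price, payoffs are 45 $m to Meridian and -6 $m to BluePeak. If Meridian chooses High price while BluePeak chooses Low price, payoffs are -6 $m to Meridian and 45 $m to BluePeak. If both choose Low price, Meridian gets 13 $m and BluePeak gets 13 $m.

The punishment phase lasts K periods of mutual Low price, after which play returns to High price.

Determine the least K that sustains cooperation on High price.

3

Need Σ_{k=1}^{K} β^k ≥ (45−26)/(26−13) = 1.4615 at β = 3/4.
At K = 2 the sum is 1.3125 < 1.4615; at K = 3 it is 1.7344 ≥ 1.4615.
So the minimum punishment length is K = 3.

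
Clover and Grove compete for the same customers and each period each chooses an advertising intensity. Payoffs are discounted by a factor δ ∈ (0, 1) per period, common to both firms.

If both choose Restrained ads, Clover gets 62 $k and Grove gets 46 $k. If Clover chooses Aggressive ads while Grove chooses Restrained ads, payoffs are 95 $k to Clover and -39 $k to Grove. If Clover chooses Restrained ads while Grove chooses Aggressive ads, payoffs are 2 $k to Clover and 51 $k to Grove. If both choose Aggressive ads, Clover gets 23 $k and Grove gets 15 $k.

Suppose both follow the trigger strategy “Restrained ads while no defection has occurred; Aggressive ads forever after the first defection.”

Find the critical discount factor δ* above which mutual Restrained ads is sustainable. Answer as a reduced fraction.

Clover's threshold: (95−62)/(95−23) = 11/24.
Grove's threshold: (51−46)/(51−15) = 5/36.
11/24 > 5/36, so Clover binds and δ* = 11/24.

11/24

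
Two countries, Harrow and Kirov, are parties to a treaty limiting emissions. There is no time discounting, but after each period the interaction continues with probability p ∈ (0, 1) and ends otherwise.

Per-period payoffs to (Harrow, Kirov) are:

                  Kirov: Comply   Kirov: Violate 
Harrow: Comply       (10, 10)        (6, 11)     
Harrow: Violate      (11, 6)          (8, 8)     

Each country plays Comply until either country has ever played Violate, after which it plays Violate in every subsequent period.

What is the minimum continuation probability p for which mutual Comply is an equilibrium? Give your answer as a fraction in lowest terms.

Expected cooperation value is 10 + p·10 + p²·10 + … = 10/(1−p); deviation gives 11 + p·8/(1−p).
10 ≥ 11(1−p) + 8p ⇒ 3p ≥ 1 ⇒ p ≥ 1/3.

1/3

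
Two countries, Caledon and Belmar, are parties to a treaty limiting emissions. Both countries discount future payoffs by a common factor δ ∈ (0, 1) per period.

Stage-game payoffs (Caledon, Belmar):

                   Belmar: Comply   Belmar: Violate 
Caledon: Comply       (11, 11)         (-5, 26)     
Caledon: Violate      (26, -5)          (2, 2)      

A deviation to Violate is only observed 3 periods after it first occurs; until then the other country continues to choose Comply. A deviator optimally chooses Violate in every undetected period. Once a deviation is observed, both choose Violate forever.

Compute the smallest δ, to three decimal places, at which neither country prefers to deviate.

0.855

Deviating for the 3 undetected periods gains 26−11 = 15 per period over cooperation, then loses 11−2 = 9 per period forever once punishment starts.
Gain: 15(1 + δ + … + δ^2); loss: 9·δ^3/(1−δ).
No profitable deviation ⇔ 15(1−δ^3) ≤ 9·δ^3, i.e. δ^3 ≥ 15/(15+9) = 5/8.
Hence δ ≥ (5/8)^(1/3) ≈ 0.855.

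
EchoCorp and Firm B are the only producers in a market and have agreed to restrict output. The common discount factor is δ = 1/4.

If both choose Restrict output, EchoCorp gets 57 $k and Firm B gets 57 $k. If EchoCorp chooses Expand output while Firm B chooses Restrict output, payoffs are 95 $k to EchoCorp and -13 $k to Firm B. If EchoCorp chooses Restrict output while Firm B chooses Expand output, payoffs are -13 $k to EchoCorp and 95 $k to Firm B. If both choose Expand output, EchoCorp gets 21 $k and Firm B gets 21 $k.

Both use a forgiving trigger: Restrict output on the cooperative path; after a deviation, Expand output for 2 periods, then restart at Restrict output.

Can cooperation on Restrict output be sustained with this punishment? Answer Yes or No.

IC: δ+…+δ^2 ≥ (95−57)/(57−21) = 19/18.
At δ = 1/4: partial sum = 0.3125 < 1.0556. Cooperation not sustainable.

No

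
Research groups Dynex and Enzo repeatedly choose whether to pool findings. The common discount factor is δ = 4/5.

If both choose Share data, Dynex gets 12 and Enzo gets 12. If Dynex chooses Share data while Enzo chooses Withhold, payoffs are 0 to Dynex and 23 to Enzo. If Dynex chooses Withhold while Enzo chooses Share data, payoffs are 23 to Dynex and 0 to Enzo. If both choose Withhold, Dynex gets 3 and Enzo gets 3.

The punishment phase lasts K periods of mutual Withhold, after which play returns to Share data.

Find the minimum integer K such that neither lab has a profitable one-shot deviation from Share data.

2

No profitable deviation requires (12−3)(δ+…+δ^K) ≥ 23−12, i.e. δ+…+δ^K ≥ 11/9 ≈ 1.2222.
With δ = 4/5, the partial sums are K=1: 0.8000, K=2: 1.4400.
K = 2 is the first length at which the sum reaches 1.2222.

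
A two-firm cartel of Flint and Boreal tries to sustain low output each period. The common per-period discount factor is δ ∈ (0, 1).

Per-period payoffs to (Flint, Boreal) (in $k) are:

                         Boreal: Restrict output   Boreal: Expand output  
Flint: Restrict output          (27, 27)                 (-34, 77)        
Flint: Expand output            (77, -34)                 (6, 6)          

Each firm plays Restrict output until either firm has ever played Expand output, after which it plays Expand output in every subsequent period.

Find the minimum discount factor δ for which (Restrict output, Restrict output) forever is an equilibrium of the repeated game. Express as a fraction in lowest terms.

50/71

Cooperation forever yields 27 each period: 27/(1−δ).
Deviating yields 77 once, then 6 forever: 77 + 6δ/(1−δ).
No profitable deviation requires 27/(1−δ) ≥ 77 + 6δ/(1−δ).
Multiplying by (1−δ): 27 ≥ 77(1−δ) + 6δ = 77 − 71δ.
So 71δ ≥ 50, i.e. δ ≥ 50/71.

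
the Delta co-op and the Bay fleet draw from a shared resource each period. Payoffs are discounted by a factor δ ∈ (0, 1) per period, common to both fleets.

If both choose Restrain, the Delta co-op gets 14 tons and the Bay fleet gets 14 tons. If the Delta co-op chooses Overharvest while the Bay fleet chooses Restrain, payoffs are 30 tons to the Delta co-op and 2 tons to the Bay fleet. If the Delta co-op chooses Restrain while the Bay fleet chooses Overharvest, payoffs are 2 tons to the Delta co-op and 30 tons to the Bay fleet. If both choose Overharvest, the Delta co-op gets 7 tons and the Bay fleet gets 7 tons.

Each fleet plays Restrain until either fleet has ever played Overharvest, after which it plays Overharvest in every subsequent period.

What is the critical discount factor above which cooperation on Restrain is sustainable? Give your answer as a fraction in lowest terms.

16/23

14/(1−δ) ≥ 30 + 7δ/(1−δ)
14 ≥ 30 − 23δ
δ ≥ 16/23.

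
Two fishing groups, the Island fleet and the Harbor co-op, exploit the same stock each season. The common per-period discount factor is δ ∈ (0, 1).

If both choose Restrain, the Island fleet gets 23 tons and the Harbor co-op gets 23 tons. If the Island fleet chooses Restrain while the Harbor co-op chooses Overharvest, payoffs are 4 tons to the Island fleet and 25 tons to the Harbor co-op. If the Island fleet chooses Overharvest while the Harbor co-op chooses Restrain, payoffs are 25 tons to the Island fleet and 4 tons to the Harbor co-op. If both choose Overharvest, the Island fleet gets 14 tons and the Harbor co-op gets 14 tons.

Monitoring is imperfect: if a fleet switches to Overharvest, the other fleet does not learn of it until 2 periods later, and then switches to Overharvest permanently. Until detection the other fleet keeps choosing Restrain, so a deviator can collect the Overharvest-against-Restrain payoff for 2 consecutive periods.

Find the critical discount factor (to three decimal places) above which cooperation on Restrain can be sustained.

0.426

Deviating for the 2 undetected periods gains 25−23 = 2 per period over cooperation, then loses 23−14 = 9 per period forever once punishment starts.
Gain: 2(1 + δ + … + δ^1); loss: 9·δ^2/(1−δ).
No profitable deviation ⇔ 2(1−δ^2) ≤ 9·δ^2, i.e. δ^2 ≥ 2/(2+9) = 2/11.
Hence δ ≥ (2/11)^(1/2) ≈ 0.426.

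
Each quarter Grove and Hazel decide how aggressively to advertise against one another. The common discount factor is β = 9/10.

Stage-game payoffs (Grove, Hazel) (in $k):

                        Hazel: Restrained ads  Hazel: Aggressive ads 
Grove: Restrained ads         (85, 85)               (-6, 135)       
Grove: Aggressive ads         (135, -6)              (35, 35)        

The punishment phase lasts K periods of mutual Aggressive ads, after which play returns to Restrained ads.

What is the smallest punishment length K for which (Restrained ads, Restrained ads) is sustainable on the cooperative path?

No profitable deviation requires (85−35)(β+…+β^K) ≥ 135−85, i.e. β+…+β^K ≥ 1 ≈ 1.0000.
With β = 9/10, the partial sums are K=1: 0.9000, K=2: 1.7100.
K = 2 is the first length at which the sum reaches 1.0000.

2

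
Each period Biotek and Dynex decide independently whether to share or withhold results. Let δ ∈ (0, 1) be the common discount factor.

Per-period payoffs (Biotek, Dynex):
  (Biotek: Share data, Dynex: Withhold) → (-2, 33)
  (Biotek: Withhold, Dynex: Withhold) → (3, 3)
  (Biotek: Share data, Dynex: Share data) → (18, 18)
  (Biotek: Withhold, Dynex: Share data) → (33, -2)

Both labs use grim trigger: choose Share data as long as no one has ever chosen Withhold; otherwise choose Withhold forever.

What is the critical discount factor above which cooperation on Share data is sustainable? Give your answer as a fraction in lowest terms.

18/(1−δ) ≥ 33 + 3δ/(1−δ)
18 ≥ 33 − 30δ
δ ≥ 15/30 = 1/2.

1/2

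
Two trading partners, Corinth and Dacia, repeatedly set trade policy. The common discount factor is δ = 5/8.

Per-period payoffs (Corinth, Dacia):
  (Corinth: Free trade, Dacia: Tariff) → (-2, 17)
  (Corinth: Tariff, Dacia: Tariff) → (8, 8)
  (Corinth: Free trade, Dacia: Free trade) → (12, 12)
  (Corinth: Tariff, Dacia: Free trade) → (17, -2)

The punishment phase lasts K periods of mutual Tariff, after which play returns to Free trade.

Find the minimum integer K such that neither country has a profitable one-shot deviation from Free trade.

3

Need Σ_{k=1}^{K} δ^k ≥ (17−12)/(12−8) = 1.2500 at δ = 5/8.
At K = 2 the sum is 1.0156 < 1.2500; at K = 3 it is 1.2598 ≥ 1.2500.
So the minimum punishment length is K = 3.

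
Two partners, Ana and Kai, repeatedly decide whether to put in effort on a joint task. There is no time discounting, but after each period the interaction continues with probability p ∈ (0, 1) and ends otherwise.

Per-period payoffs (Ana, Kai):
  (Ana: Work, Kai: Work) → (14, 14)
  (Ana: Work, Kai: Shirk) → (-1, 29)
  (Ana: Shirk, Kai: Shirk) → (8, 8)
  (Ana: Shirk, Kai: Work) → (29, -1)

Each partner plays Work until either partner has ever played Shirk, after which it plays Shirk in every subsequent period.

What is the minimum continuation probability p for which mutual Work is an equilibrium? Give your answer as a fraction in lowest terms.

With no time discounting, the continuation probability p plays the role of the discount factor.
Grim-trigger IC: 14/(1−p) ≥ 29 + 8p/(1−p) ⇒ p ≥ (29−14)/(29−8) = 5/7.

5/7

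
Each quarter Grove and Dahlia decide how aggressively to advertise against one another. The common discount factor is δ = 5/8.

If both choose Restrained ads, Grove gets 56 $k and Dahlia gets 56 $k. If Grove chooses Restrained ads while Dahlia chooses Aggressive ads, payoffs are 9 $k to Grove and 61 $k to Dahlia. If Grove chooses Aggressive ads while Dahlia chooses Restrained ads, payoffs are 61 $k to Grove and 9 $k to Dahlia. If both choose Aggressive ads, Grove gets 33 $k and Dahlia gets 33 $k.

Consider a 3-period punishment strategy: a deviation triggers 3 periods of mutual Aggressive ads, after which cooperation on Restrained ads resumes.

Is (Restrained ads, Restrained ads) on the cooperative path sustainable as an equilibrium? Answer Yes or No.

Comparing payoff streams over the 4 periods until play realigns: cooperate → 56(1+δ+…+δ^3); deviate → 61 + 33(δ+…+δ^3).
Cooperation is sustained iff (56−33)(δ+…+δ^3) ≥ 61−56.
δ+…+δ^3 = 5/8·(1−(5/8)^3)/(1−5/8) = 1.2598, and (61−56)/(56−33) = 0.2174.
1.2598 ≥ 0.2174, so cooperation is sustainable.

Yes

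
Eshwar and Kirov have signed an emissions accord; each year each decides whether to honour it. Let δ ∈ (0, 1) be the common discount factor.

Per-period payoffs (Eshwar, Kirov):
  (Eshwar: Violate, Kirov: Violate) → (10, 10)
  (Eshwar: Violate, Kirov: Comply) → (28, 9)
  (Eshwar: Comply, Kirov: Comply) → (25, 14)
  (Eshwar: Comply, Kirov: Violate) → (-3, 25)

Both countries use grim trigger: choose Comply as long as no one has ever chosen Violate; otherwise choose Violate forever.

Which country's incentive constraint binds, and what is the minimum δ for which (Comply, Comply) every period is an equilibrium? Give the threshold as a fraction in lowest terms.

Eshwar: cooperation gives 25 each period; deviation gives 28 once then 10 forever.
  25/(1−δ) ≥ 28 + 10δ/(1−δ) ⇒ δ ≥ 3/18 = 1/6.
Kirov: cooperation gives 14 each period; deviation gives 25 once then 10 forever.
  δ ≥ 11/15.
Both must hold, so the binding constraint is Kirov's: δ ≥ 11/15.

Kirov; δ ≥ 11/15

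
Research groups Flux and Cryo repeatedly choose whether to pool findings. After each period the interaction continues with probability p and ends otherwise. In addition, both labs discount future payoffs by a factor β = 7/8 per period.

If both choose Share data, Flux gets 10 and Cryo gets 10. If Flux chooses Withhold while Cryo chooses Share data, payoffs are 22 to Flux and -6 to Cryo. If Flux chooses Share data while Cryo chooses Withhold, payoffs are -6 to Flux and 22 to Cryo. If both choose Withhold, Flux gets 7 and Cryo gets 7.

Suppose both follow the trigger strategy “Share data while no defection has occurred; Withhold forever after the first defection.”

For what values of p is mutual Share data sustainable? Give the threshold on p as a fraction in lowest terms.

Expected continuation weight on next period's payoff is β·p = 7/8·p, which plays the role of the discount factor.
Cooperation requires 7/8·p ≥ (22−10)/(22−7) = 4/5, hence p ≥ 32/35.

32/35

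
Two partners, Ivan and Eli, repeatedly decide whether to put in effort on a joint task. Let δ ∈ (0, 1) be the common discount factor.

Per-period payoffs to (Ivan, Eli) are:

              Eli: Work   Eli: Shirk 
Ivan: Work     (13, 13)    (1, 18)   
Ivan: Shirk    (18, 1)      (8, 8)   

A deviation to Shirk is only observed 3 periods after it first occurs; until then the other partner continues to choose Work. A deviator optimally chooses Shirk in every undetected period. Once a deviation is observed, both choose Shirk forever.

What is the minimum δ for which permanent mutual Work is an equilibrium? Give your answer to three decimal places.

0.794

The best deviation is to choose Shirk for all 3 undetected periods, earning 18 each, then 8 forever once detected.
Deviation value: 18(1−δ^3)/(1−δ) + 8δ^3/(1−δ); cooperation value: 13/(1−δ).
IC: 13 ≥ 18(1−δ^3) + 8δ^3 = 18 − 10δ^3.
So δ^3 ≥ 5/10 = 1/2, giving δ ≥ (1/2)^(1/3) ≈ 0.794.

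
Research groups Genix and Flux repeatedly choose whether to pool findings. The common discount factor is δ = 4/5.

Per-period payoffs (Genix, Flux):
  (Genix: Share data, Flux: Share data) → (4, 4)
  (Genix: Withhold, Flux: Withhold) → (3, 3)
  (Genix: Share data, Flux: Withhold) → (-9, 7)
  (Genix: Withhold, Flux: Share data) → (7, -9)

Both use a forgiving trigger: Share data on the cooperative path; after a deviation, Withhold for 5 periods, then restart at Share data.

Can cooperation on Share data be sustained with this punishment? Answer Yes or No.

No

IC: δ+…+δ^5 ≥ (7−4)/(4−3) = 3.
At δ = 4/5: partial sum = 2.6893 < 3.0000. Cooperation not sustainable.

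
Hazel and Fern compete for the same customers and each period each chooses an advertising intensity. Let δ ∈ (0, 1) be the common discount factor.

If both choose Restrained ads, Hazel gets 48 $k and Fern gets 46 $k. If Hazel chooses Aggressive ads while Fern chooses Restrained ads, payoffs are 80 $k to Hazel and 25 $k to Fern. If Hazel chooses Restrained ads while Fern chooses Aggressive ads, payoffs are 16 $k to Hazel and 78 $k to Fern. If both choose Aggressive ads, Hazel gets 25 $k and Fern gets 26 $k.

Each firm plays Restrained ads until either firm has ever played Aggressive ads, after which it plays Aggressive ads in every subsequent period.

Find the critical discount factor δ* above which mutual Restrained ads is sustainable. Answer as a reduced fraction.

8/13

Hazel's threshold: (80−48)/(80−25) = 32/55.
Fern's threshold: (78−46)/(78−26) = 8/13.
32/55 < 8/13, so Fern binds and δ* = 8/13.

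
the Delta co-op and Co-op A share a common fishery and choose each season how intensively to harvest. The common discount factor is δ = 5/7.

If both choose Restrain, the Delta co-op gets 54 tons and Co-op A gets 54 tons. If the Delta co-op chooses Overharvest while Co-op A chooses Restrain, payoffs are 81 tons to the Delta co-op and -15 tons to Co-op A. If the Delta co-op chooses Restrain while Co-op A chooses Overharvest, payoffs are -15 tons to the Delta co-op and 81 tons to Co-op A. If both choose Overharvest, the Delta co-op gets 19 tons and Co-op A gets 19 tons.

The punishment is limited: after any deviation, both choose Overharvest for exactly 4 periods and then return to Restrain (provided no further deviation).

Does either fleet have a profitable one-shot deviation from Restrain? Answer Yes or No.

A one-shot deviation gives 81 now, then 19 for 4 periods, then back to 54.
Gain from deviating: (81−54) today; loss: (54−19) in each of the next 4 periods.
No-deviation condition: (54−19)(δ+…+δ^4) ≥ 81−54, i.e. δ+…+δ^4 ≥ 27/35.
At δ = 5/7: δ+…+δ^4 = 1.8492 ≥ 0.7714.
So cooperation is sustainable.

No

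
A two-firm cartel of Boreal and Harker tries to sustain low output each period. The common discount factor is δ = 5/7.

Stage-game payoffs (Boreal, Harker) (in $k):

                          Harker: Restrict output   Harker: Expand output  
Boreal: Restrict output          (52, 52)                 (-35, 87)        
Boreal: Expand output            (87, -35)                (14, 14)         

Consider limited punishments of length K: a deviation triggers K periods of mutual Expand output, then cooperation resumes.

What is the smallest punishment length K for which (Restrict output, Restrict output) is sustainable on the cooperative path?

IC: δ(1−δ^K)/(1−δ) ≥ (87−52)/(52−14) = 35/38.
With δ = 5/7: need 1 − δ^K ≥ 35/38·(1−5/7)/(5/7), i.e. δ^K ≤ 0.6316.
Since (5/7)^1 = 0.7143 and (5/7)^2 = 0.5102, the smallest such K is 2.

2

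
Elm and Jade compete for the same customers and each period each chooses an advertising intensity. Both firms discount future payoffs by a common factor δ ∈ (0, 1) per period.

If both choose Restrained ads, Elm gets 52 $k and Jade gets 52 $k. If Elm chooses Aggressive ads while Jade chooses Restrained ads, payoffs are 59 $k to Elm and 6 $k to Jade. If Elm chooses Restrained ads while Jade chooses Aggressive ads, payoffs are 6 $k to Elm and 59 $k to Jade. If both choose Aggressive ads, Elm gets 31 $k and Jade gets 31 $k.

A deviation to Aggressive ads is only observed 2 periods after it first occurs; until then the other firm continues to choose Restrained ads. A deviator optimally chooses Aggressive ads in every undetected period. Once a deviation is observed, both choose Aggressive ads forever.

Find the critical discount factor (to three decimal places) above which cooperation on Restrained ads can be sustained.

The best deviation is to choose Aggressive ads for all 2 undetected periods, earning 59 each, then 31 forever once detected.
Deviation value: 59(1−δ^2)/(1−δ) + 31δ^2/(1−δ); cooperation value: 52/(1−δ).
IC: 52 ≥ 59(1−δ^2) + 31δ^2 = 59 − 28δ^2.
So δ^2 ≥ 7/28 = 1/4, giving δ ≥ (1/4)^(1/2) ≈ 0.500.

0.500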